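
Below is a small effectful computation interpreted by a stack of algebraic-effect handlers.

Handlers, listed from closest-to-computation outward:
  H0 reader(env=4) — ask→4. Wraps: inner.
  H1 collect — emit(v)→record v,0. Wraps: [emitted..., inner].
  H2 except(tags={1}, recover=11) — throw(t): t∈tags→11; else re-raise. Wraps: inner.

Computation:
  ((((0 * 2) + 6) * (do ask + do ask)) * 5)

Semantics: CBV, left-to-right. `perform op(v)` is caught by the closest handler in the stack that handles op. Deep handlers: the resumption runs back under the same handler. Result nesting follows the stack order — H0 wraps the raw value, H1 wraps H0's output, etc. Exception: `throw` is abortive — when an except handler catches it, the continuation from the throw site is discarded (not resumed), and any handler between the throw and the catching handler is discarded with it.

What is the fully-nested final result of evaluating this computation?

Step-by-step:
ask @ H0 ⇒ 4
ask @ H0 ⇒ 4
H0 returns 240
H1 returns [240]
H2 returns [240]
= [240]

Answer: [240]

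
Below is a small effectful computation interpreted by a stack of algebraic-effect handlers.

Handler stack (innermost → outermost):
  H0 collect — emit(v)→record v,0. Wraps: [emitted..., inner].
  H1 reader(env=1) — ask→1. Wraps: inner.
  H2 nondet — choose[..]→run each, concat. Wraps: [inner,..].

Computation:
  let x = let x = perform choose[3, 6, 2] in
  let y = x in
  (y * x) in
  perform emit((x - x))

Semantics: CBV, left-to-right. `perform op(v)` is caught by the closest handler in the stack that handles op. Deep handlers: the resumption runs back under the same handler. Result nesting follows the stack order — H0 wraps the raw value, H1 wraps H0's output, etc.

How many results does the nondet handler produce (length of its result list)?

Answer: 3

Evaluation trace:
choose[3, 6, 2] @ H2
  branch[0] choose=3:
    emit(0) @ H0 ⇒ out+=0
    H0 returns [0, 0]
    H1 returns [0, 0]
    H2 returns [[0, 0]]
  branch[1] choose=6:
    emit(0) @ H0 ⇒ out+=0
    H0 returns [0, 0]
    H1 returns [0, 0]
    H2 returns [[0, 0]]
  branch[2] choose=2:
    emit(0) @ H0 ⇒ out+=0
    H0 returns [0, 0]
    H1 returns [0, 0]
    H2 returns [[0, 0]]
= [[0, 0], [0, 0], [0, 0]]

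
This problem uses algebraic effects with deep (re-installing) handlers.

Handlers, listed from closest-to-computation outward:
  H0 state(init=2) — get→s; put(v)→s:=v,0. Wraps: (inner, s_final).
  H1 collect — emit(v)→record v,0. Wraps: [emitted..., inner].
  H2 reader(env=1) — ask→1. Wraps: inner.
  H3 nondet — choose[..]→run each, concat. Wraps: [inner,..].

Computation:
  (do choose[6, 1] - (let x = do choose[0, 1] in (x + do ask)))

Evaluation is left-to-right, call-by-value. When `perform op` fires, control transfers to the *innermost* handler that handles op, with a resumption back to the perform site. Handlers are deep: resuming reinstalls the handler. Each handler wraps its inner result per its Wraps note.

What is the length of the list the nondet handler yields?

Answer: 4

Evaluation trace:
choose[6, 1] @ H3
  branch[0] choose=6:
    choose[0, 1] @ H3
      branch[0] choose=0:
        ask @ H2 ⇒ 1
        H0 returns (5, 2)
        H1 returns [(5, 2)]
        H2 returns [(5, 2)]
        H3 returns [[(5, 2)]]
      branch[1] choose=1:
        ask @ H2 ⇒ 1
        H0 returns (4, 2)
        H1 returns [(4, 2)]
        H2 returns [(4, 2)]
        H3 returns [[(4, 2)]]
  branch[1] choose=1:
    choose[0, 1] @ H3
      branch[0] choose=0:
        ask @ H2 ⇒ 1
        H0 returns (0, 2)
        H1 returns [(0, 2)]
        H2 returns [(0, 2)]
        H3 returns [[(0, 2)]]
      branch[1] choose=1:
        ask @ H2 ⇒ 1
        H0 returns (-1, 2)
        H1 returns [(-1, 2)]
        H2 returns [(-1, 2)]
        H3 returns [[(-1, 2)]]
= [[(5, 2)], [(4, 2)], [(0, 2)], [(-1, 2)]]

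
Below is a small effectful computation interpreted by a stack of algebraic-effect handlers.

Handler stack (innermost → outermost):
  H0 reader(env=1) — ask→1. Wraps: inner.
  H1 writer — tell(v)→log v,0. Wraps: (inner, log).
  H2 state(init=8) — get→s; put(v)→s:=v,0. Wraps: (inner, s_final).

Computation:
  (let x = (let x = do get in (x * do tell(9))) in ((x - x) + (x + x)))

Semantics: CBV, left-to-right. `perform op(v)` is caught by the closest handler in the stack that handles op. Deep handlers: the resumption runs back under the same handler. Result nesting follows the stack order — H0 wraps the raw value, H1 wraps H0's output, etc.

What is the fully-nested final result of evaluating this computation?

Evaluation trace:
get @ H2 ⇒ 8
tell(9) @ H1 ⇒ log+=9
H0 returns 0
H1 returns (0, (9))
H2 returns ((0, (9)), 8)
= ((0, (9)), 8)

Answer: ((0, (9)), 8)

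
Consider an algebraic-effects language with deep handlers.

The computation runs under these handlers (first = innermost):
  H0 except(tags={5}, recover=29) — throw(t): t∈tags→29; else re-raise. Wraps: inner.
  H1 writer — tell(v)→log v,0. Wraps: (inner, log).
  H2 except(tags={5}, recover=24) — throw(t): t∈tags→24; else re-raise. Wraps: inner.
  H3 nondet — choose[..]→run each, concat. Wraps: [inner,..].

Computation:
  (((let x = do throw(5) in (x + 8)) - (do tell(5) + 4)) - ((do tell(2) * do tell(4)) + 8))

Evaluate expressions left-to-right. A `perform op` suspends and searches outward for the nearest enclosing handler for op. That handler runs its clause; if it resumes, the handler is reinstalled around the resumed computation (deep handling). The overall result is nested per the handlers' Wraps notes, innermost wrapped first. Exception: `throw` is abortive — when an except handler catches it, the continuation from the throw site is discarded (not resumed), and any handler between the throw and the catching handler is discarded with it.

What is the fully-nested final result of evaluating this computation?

Evaluation trace:
throw(5) @ H0 caught ⇒ 29
H1 returns (29, ())
H2 returns (29, ())
H3 returns [(29, ())]
= [(29, ())]

Answer: [(29, ())]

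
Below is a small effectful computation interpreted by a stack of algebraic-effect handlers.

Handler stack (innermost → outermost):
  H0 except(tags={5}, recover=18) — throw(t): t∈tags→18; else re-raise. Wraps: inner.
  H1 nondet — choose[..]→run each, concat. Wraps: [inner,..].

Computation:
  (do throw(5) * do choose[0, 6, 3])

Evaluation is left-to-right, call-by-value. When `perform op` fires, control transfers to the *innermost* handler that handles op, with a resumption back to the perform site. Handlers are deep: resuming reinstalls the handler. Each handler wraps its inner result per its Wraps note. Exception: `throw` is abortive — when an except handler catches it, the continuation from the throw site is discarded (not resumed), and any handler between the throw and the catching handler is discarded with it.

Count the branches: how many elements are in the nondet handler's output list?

Answer: 1

Step-by-step:
throw(5) @ H0 caught ⇒ 18
H1 returns [18]
= [18]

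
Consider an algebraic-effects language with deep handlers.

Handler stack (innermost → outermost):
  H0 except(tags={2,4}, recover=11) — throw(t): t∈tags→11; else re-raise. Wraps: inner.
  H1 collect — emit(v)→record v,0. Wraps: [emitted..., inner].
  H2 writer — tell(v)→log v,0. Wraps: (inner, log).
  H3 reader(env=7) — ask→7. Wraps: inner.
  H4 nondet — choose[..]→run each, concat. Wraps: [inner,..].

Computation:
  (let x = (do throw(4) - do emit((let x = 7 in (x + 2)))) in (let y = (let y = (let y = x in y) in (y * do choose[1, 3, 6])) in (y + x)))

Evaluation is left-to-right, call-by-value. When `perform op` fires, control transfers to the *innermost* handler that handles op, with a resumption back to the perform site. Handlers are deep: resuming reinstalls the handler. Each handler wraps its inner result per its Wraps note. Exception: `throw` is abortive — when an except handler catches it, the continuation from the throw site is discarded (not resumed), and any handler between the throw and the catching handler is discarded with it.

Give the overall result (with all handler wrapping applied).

Working:
throw(4) @ H0 caught ⇒ 11
H1 returns [11]
H2 returns ([11], ())
H3 returns ([11], ())
H4 returns [([11], ())]
= [([11], ())]

Answer: [([11], ())]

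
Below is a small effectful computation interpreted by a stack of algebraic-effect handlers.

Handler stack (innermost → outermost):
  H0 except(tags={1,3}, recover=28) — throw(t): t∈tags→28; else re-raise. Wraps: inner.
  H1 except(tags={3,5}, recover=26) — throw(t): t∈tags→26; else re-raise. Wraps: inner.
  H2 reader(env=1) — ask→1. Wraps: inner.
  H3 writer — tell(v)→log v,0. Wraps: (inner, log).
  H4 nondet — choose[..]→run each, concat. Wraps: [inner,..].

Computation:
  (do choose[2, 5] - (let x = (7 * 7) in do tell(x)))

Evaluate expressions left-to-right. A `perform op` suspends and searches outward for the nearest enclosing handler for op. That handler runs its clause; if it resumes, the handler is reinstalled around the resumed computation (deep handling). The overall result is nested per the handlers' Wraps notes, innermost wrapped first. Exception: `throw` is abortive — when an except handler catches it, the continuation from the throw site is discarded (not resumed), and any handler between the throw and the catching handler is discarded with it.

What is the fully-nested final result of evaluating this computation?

Answer: [(2, (49)), (5, (49))]

Step-by-step:
choose[2, 5] @ H4
  branch[0] choose=2:
    tell(49) @ H3 ⇒ log+=49
    H0 returns 2
    H1 returns 2
    H2 returns 2
    H3 returns (2, (49))
    H4 returns [(2, (49))]
  branch[1] choose=5:
    tell(49) @ H3 ⇒ log+=49
    H0 returns 5
    H1 returns 5
    H2 returns 5
    H3 returns (5, (49))
    H4 returns [(5, (49))]
= [(2, (49)), (5, (49))]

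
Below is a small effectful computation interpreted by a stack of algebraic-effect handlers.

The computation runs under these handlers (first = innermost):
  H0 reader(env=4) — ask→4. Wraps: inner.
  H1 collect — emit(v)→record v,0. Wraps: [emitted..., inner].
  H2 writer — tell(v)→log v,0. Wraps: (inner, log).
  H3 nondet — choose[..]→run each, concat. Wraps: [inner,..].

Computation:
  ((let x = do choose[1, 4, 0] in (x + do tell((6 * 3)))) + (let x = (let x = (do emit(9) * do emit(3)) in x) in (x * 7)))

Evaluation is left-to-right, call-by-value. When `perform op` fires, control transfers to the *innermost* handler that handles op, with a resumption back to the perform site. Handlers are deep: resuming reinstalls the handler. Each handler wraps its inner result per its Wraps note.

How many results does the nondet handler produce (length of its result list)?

Answer: 3

Evaluation trace:
choose[1, 4, 0] @ H3
  branch[0] choose=1:
    tell(18) @ H2 ⇒ log+=18
    emit(9) @ H1 ⇒ out+=9
    emit(3) @ H1 ⇒ out+=3
    H0 returns 1
    H1 returns [9, 3, 1]
    H2 returns ([9, 3, 1], (18))
    H3 returns [([9, 3, 1], (18))]
  branch[1] choose=4:
    tell(18) @ H2 ⇒ log+=18
    emit(9) @ H1 ⇒ out+=9
    emit(3) @ H1 ⇒ out+=3
    H0 returns 4
    H1 returns [9, 3, 4]
    H2 returns ([9, 3, 4], (18))
    H3 returns [([9, 3, 4], (18))]
  branch[2] choose=0:
    tell(18) @ H2 ⇒ log+=18
    emit(9) @ H1 ⇒ out+=9
    emit(3) @ H1 ⇒ out+=3
    H0 returns 0
    H1 returns [9, 3, 0]
    H2 returns ([9, 3, 0], (18))
    H3 returns [([9, 3, 0], (18))]
= [([9, 3, 1], (18)), ([9, 3, 4], (18)), ([9, 3, 0], (18))]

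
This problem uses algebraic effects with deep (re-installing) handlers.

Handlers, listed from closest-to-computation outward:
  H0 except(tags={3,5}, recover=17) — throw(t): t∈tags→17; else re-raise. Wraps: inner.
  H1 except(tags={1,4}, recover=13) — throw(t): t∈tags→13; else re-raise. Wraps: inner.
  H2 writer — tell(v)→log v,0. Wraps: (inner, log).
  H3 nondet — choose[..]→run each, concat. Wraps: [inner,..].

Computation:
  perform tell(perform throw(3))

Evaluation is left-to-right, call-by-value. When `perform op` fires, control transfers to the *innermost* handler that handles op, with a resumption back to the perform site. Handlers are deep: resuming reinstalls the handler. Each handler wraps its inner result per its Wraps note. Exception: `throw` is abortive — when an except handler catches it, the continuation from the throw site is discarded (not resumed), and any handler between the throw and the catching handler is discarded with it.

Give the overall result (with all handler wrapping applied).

Step-by-step:
throw(3) @ H0 caught ⇒ 17
H1 returns 17
H2 returns (17, ())
H3 returns [(17, ())]
= [(17, ())]

Answer: [(17, ())]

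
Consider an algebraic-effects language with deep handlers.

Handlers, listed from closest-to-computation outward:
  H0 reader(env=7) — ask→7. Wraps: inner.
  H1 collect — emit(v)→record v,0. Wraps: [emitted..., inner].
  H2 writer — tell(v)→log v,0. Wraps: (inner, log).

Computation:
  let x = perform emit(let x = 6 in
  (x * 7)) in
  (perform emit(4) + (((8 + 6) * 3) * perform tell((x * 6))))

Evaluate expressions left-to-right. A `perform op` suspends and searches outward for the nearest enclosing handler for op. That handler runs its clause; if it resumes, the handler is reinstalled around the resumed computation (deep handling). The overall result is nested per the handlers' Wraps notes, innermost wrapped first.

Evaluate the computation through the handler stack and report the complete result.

Working:
emit(42) @ H1 ⇒ out+=42
emit(4) @ H1 ⇒ out+=4
tell(0) @ H2 ⇒ log+=0
H0 returns 0
H1 returns [42, 4, 0]
H2 returns ([42, 4, 0], (0))
= ([42, 4, 0], (0))

Answer: ([42, 4, 0], (0))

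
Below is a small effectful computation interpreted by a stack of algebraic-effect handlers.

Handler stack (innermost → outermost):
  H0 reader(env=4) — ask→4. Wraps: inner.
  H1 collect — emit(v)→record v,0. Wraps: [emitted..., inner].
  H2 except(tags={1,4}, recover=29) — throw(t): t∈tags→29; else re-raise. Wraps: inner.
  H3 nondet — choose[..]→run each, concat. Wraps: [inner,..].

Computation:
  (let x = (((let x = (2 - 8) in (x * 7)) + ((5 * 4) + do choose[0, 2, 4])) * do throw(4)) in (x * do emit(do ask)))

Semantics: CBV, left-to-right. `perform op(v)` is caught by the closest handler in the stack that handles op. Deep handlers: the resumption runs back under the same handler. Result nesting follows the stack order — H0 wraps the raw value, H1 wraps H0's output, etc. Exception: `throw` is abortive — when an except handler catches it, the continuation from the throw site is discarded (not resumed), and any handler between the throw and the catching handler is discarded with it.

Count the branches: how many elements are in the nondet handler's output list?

Answer: 3

Evaluation trace:
choose[0, 2, 4] @ H3
  branch[0] choose=0:
    throw(4) @ H2 caught ⇒ 29
    H3 returns [29]
  branch[1] choose=2:
    throw(4) @ H2 caught ⇒ 29
    H3 returns [29]
  branch[2] choose=4:
    throw(4) @ H2 caught ⇒ 29
    H3 returns [29]
= [29, 29, 29]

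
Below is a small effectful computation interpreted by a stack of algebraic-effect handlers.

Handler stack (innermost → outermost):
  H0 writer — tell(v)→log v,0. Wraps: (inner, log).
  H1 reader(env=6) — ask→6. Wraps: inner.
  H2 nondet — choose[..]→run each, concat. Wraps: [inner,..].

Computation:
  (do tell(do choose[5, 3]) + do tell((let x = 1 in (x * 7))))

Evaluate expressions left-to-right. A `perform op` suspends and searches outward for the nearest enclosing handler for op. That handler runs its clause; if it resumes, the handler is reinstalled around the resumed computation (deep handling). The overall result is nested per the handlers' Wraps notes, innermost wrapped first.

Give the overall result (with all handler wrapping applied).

Answer: [(0, (5, 7)), (0, (3, 7))]

Step-by-step:
choose[5, 3] @ H2
  branch[0] choose=5:
    tell(5) @ H0 ⇒ log+=5
    tell(7) @ H0 ⇒ log+=7
    H0 returns (0, (5, 7))
    H1 returns (0, (5, 7))
    H2 returns [(0, (5, 7))]
  branch[1] choose=3:
    tell(3) @ H0 ⇒ log+=3
    tell(7) @ H0 ⇒ log+=7
    H0 returns (0, (3, 7))
    H1 returns (0, (3, 7))
    H2 returns [(0, (3, 7))]
= [(0, (5, 7)), (0, (3, 7))]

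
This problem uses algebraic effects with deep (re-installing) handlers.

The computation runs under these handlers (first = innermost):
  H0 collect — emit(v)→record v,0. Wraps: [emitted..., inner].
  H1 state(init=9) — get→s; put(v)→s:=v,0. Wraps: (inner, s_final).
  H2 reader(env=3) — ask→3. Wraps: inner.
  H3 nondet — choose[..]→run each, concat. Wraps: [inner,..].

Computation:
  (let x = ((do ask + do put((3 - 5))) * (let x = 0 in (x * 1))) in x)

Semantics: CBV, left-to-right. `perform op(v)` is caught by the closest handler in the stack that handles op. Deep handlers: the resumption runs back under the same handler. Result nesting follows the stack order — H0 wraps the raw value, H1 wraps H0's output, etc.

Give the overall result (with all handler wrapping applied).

Evaluation trace:
ask @ H2 ⇒ 3
put(-2) @ H1 ⇒ s:=-2
H0 returns [0]
H1 returns ([0], -2)
H2 returns ([0], -2)
H3 returns [([0], -2)]
= [([0], -2)]

Answer: [([0], -2)]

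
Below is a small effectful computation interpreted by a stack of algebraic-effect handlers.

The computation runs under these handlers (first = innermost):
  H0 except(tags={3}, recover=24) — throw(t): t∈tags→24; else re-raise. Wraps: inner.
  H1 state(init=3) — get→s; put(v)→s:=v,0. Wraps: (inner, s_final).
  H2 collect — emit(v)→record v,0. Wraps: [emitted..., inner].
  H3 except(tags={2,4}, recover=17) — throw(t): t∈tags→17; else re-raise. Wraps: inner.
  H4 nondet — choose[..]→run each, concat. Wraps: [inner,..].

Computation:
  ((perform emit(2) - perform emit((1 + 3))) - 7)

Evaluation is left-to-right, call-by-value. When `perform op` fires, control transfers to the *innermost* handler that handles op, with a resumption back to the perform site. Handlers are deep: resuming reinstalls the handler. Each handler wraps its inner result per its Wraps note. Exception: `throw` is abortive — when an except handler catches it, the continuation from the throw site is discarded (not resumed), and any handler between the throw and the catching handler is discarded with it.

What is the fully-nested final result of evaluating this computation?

Answer: [[2, 4, (-7, 3)]]

Step-by-step:
emit(2) @ H2 ⇒ out+=2
emit(4) @ H2 ⇒ out+=4
H0 returns -7
H1 returns (-7, 3)
H2 returns [2, 4, (-7, 3)]
H3 returns [2, 4, (-7, 3)]
H4 returns [[2, 4, (-7, 3)]]
= [[2, 4, (-7, 3)]]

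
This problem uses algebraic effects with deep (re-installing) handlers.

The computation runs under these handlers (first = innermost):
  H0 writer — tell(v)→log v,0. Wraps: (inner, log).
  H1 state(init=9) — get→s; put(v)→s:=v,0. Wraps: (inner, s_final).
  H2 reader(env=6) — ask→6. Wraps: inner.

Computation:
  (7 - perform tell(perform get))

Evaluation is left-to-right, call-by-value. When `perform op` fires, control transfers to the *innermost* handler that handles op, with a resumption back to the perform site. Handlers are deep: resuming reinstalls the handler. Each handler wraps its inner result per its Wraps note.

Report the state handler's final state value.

Answer: 9

Evaluation trace:
get @ H1 ⇒ 9
tell(9) @ H0 ⇒ log+=9
H0 returns (7, (9))
H1 returns ((7, (9)), 9)
H2 returns ((7, (9)), 9)
= ((7, (9)), 9)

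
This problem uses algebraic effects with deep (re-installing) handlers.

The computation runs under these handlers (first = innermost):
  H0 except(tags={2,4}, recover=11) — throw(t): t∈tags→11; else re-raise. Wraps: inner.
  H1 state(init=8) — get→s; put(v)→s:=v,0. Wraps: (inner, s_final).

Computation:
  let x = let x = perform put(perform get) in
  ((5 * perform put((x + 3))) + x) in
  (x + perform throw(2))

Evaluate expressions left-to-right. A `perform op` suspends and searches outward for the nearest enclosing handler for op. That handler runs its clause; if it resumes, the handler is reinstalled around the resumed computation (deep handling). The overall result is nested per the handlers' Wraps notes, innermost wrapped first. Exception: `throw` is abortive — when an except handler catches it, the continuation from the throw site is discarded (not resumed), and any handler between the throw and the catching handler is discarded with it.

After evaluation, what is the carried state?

Answer: 3

Working:
get @ H1 ⇒ 8
put(8) @ H1 ⇒ s:=8
put(3) @ H1 ⇒ s:=3
throw(2) @ H0 caught ⇒ 11
H1 returns (11, 3)
= (11, 3)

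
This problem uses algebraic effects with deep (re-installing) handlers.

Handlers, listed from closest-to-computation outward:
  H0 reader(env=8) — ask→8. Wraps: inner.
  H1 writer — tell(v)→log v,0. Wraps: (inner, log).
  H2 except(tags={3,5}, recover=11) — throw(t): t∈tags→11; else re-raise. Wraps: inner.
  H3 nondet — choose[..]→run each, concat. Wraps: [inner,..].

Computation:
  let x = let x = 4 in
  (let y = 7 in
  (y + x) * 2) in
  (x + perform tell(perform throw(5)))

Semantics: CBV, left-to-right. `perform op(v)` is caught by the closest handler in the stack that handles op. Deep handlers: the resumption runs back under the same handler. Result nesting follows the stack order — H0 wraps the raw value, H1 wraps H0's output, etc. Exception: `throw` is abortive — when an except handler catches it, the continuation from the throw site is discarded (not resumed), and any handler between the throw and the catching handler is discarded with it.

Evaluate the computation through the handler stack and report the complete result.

Step-by-step:
throw(5) @ H2 caught ⇒ 11
H3 returns [11]
= [11]

Answer: [11]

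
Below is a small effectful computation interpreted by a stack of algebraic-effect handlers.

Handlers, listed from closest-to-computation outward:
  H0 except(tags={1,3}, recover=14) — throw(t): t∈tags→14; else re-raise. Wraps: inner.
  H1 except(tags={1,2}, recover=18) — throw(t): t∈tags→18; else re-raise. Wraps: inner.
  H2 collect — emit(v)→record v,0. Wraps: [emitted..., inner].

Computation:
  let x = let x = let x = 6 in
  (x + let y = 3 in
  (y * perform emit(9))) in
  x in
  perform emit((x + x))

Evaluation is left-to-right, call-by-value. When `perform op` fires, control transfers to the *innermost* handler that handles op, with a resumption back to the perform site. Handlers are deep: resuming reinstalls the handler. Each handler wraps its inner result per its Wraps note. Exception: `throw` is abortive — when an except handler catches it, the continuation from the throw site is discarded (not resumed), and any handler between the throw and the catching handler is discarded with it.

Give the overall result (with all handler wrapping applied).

Evaluation trace:
emit(9) @ H2 ⇒ out+=9
emit(12) @ H2 ⇒ out+=12
H0 returns 0
H1 returns 0
H2 returns [9, 12, 0]
= [9, 12, 0]

Answer: [9, 12, 0]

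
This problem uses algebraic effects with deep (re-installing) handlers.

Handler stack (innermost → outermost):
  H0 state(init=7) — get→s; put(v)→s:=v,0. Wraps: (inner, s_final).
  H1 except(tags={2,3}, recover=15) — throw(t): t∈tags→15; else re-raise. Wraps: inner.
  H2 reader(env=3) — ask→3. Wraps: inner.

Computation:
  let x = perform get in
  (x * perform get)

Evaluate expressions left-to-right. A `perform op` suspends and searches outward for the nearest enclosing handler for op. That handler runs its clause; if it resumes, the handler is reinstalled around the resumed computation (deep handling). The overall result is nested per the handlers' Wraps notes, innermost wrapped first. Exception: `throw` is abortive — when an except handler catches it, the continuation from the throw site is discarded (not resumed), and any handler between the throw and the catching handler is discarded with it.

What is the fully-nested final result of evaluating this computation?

Step-by-step:
get @ H0 ⇒ 7
get @ H0 ⇒ 7
H0 returns (49, 7)
H1 returns (49, 7)
H2 returns (49, 7)
= (49, 7)

Answer: (49, 7)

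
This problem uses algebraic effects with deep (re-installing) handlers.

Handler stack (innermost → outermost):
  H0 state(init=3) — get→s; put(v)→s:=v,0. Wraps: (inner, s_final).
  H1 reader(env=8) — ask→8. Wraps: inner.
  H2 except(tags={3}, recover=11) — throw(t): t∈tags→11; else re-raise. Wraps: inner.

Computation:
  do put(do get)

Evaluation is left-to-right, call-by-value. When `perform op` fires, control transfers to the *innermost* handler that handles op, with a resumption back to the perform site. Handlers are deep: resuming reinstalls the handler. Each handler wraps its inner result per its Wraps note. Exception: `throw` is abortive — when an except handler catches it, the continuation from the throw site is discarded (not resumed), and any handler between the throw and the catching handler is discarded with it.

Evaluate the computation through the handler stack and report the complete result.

Evaluation trace:
get @ H0 ⇒ 3
put(3) @ H0 ⇒ s:=3
H0 returns (0, 3)
H1 returns (0, 3)
H2 returns (0, 3)
= (0, 3)

Answer: (0, 3)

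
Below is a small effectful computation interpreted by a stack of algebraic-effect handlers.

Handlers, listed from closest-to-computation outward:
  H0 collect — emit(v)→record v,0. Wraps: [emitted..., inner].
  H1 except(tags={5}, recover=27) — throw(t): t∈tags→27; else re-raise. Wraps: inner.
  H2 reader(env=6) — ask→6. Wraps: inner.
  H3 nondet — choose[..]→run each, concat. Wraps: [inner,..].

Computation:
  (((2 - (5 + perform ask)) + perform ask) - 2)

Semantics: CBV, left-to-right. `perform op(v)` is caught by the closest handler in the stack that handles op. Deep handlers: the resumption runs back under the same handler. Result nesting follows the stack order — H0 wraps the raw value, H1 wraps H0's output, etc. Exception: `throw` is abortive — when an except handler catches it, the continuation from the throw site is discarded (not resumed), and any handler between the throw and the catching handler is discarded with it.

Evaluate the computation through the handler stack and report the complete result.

Answer: [[-5]]

Step-by-step:
ask @ H2 ⇒ 6
ask @ H2 ⇒ 6
H0 returns [-5]
H1 returns [-5]
H2 returns [-5]
H3 returns [[-5]]
= [[-5]]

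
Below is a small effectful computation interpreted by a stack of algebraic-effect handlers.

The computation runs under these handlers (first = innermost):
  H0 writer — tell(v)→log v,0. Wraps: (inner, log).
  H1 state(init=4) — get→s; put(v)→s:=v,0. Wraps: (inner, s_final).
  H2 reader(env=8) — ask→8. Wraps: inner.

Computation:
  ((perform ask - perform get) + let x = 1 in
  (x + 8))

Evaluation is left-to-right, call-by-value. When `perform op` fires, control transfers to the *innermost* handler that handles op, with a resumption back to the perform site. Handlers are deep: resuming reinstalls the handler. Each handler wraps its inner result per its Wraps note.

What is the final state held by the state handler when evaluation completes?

Answer: 4

Evaluation trace:
ask @ H2 ⇒ 8
get @ H1 ⇒ 4
H0 returns (13, ())
H1 returns ((13, ()), 4)
H2 returns ((13, ()), 4)
= ((13, ()), 4)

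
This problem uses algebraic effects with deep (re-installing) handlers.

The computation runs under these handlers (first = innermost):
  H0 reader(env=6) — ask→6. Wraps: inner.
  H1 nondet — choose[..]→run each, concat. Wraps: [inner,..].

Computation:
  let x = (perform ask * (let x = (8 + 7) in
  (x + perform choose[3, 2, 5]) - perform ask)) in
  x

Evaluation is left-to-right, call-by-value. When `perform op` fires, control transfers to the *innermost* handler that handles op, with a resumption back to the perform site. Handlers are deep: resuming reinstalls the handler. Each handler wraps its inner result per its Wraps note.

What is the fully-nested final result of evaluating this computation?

Answer: [72, 66, 84]

Step-by-step:
ask @ H0 ⇒ 6
choose[3, 2, 5] @ H1
  branch[0] choose=3:
    ask @ H0 ⇒ 6
    H0 returns 72
    H1 returns [72]
  branch[1] choose=2:
    ask @ H0 ⇒ 6
    H0 returns 66
    H1 returns [66]
  branch[2] choose=5:
    ask @ H0 ⇒ 6
    H0 returns 84
    H1 returns [84]
= [72, 66, 84]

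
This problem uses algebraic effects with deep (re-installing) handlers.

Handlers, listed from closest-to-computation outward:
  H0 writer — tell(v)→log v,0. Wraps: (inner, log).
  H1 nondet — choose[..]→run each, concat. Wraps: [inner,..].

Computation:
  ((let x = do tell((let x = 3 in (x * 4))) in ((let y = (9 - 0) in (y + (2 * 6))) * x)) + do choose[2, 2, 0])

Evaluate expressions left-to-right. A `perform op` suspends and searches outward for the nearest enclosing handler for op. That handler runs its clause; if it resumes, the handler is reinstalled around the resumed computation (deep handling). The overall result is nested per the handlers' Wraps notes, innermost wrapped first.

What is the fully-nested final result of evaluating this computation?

Answer: [(2, (12)), (2, (12)), (0, (12))]

Working:
tell(12) @ H0 ⇒ log+=12
choose[2, 2, 0] @ H1
  branch[0] choose=2:
    H0 returns (2, (12))
    H1 returns [(2, (12))]
  branch[1] choose=2:
    H0 returns (2, (12))
    H1 returns [(2, (12))]
  branch[2] choose=0:
    H0 returns (0, (12))
    H1 returns [(0, (12))]
= [(2, (12)), (2, (12)), (0, (12))]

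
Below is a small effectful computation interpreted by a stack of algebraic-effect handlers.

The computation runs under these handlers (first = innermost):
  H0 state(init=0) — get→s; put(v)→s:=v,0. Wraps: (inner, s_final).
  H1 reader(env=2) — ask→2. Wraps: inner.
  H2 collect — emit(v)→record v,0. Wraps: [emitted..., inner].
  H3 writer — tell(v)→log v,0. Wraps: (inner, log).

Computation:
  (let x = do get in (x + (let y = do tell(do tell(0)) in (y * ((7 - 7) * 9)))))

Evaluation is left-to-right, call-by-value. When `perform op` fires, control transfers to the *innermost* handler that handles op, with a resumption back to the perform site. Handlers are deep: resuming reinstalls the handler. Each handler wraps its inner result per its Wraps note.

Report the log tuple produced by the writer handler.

Working:
get @ H0 ⇒ 0
tell(0) @ H3 ⇒ log+=0
tell(0) @ H3 ⇒ log+=0
H0 returns (0, 0)
H1 returns (0, 0)
H2 returns [(0, 0)]
H3 returns ([(0, 0)], (0, 0))
= ([(0, 0)], (0, 0))

Answer: (0, 0)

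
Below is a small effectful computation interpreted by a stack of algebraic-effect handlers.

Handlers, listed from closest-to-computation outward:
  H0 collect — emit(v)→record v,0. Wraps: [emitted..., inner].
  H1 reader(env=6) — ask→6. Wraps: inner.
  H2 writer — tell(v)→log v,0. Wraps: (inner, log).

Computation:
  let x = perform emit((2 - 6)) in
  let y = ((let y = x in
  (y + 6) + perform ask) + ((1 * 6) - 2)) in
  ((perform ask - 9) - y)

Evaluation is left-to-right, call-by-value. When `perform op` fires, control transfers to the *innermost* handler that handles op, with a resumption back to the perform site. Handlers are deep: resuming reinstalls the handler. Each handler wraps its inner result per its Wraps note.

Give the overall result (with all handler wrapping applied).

Working:
emit(-4) @ H0 ⇒ out+=-4
ask @ H1 ⇒ 6
ask @ H1 ⇒ 6
H0 returns [-4, -19]
H1 returns [-4, -19]
H2 returns ([-4, -19], ())
= ([-4, -19], ())

Answer: ([-4, -19], ())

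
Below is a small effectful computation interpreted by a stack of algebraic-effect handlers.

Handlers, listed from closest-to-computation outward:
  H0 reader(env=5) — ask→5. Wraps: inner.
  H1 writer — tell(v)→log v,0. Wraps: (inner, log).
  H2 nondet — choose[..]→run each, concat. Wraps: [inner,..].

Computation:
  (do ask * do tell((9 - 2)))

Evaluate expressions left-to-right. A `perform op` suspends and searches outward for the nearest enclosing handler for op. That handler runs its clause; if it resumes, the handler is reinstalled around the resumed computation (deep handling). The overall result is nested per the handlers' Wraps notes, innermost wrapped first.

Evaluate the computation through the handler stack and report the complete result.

Working:
ask @ H0 ⇒ 5
tell(7) @ H1 ⇒ log+=7
H0 returns 0
H1 returns (0, (7))
H2 returns [(0, (7))]
= [(0, (7))]

Answer: [(0, (7))]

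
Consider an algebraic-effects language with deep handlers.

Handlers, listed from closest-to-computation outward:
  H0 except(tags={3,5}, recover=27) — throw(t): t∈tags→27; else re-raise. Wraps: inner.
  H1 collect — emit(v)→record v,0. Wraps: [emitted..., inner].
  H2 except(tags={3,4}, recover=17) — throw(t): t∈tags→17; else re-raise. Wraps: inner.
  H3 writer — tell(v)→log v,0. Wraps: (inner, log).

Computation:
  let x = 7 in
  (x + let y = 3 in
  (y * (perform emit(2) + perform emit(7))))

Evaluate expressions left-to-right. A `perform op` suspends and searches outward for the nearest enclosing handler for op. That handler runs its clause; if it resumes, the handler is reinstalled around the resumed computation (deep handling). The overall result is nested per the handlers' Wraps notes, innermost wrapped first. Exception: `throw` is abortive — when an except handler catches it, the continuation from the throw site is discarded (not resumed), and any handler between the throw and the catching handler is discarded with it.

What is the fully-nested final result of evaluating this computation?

Evaluation trace:
emit(2) @ H1 ⇒ out+=2
emit(7) @ H1 ⇒ out+=7
H0 returns 7
H1 returns [2, 7, 7]
H2 returns [2, 7, 7]
H3 returns ([2, 7, 7], ())
= ([2, 7, 7], ())

Answer: ([2, 7, 7], ())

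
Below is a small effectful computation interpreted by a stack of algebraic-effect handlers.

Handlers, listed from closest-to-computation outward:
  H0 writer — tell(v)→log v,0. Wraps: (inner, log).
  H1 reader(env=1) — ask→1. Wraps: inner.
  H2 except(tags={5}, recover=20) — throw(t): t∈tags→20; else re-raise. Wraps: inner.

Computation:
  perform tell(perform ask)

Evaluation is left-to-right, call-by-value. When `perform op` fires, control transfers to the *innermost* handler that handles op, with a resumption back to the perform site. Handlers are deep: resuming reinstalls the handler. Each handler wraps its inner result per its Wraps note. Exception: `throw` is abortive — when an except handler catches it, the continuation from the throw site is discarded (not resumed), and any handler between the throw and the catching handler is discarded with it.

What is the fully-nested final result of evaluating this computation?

Evaluation trace:
ask @ H1 ⇒ 1
tell(1) @ H0 ⇒ log+=1
H0 returns (0, (1))
H1 returns (0, (1))
H2 returns (0, (1))
= (0, (1))

Answer: (0, (1))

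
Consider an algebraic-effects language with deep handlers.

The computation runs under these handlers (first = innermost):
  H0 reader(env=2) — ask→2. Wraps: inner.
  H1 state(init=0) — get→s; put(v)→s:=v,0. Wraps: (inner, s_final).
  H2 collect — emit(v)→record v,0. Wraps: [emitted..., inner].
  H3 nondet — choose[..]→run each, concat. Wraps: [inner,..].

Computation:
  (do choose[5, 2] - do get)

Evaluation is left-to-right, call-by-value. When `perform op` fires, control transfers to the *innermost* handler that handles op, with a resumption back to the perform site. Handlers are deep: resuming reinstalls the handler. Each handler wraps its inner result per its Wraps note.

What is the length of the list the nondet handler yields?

Answer: 2

Step-by-step:
choose[5, 2] @ H3
  branch[0] choose=5:
    get @ H1 ⇒ 0
    H0 returns 5
    H1 returns (5, 0)
    H2 returns [(5, 0)]
    H3 returns [[(5, 0)]]
  branch[1] choose=2:
    get @ H1 ⇒ 0
    H0 returns 2
    H1 returns (2, 0)
    H2 returns [(2, 0)]
    H3 returns [[(2, 0)]]
= [[(5, 0)], [(2, 0)]]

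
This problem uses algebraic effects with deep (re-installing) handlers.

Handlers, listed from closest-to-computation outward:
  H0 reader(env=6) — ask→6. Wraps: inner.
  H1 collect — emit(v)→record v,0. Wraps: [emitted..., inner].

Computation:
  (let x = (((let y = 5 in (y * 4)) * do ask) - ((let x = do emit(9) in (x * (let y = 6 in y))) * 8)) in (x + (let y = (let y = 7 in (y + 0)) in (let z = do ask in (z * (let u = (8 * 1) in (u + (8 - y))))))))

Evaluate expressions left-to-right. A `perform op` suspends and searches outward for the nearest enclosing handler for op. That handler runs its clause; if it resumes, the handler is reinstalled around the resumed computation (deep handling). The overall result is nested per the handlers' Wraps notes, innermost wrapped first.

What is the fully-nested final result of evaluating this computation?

Evaluation trace:
ask @ H0 ⇒ 6
emit(9) @ H1 ⇒ out+=9
ask @ H0 ⇒ 6
H0 returns 174
H1 returns [9, 174]
= [9, 174]

Answer: [9, 174]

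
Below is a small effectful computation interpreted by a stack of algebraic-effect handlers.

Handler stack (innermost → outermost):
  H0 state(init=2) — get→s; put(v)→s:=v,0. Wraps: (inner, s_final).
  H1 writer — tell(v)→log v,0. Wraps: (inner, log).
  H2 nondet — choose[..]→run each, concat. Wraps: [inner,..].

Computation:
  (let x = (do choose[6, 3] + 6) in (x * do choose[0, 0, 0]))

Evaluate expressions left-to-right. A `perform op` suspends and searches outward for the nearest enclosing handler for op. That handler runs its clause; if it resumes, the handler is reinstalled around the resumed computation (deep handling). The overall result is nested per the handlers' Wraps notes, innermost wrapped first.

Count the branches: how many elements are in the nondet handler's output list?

Evaluation trace:
choose[6, 3] @ H2
  branch[0] choose=6:
    choose[0, 0, 0] @ H2
      branch[0] choose=0:
        H0 returns (0, 2)
        H1 returns ((0, 2), ())
        H2 returns [((0, 2), ())]
      branch[1] choose=0:
        H0 returns (0, 2)
        H1 returns ((0, 2), ())
        H2 returns [((0, 2), ())]
      branch[2] choose=0:
        H0 returns (0, 2)
        H1 returns ((0, 2), ())
        H2 returns [((0, 2), ())]
  branch[1] choose=3:
    choose[0, 0, 0] @ H2
      branch[0] choose=0:
        H0 returns (0, 2)
        H1 returns ((0, 2), ())
        H2 returns [((0, 2), ())]
      branch[1] choose=0:
        H0 returns (0, 2)
        H1 returns ((0, 2), ())
        H2 returns [((0, 2), ())]
      branch[2] choose=0:
        H0 returns (0, 2)
        H1 returns ((0, 2), ())
        H2 returns [((0, 2), ())]
= [((0, 2), ()), ((0, 2), ()), ((0, 2), ()), ((0, 2), ()), ((0, 2), ()), ((0, 2), ())]

Answer: 6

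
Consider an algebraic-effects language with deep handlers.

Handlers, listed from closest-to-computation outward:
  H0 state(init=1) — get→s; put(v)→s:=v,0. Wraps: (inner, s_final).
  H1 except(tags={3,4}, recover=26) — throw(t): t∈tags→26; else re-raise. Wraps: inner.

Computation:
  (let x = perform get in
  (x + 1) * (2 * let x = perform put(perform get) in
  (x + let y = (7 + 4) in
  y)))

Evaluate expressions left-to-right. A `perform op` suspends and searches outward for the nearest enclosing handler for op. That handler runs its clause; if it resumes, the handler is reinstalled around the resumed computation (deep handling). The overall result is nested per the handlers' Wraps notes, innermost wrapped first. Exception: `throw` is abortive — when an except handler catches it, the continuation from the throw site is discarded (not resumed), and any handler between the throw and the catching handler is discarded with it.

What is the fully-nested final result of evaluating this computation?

Evaluation trace:
get @ H0 ⇒ 1
get @ H0 ⇒ 1
put(1) @ H0 ⇒ s:=1
H0 returns (44, 1)
H1 returns (44, 1)
= (44, 1)

Answer: (44, 1)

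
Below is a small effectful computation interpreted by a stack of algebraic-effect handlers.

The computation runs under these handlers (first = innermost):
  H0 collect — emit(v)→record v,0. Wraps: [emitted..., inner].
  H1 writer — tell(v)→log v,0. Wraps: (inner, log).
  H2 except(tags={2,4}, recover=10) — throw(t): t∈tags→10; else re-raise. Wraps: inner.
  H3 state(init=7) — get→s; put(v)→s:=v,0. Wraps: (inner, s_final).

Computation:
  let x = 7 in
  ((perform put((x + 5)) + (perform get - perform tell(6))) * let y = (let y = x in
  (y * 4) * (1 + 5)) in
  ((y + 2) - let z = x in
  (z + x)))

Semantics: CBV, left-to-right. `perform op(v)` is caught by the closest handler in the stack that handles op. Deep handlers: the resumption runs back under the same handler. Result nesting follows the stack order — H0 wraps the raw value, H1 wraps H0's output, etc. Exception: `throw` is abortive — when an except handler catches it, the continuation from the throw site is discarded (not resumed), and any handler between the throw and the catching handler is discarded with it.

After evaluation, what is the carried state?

Evaluation trace:
put(12) @ H3 ⇒ s:=12
get @ H3 ⇒ 12
tell(6) @ H1 ⇒ log+=6
H0 returns [1872]
H1 returns ([1872], (6))
H2 returns ([1872], (6))
H3 returns (([1872], (6)), 12)
= (([1872], (6)), 12)

Answer: 12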